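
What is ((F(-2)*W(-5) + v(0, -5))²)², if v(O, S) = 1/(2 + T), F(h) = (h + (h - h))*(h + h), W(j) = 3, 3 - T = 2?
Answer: 28398241/81 ≈ 3.5060e+5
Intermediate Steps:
T = 1 (T = 3 - 1*2 = 3 - 2 = 1)
F(h) = 2*h² (F(h) = (h + 0)*(2*h) = h*(2*h) = 2*h²)
v(O, S) = ⅓ (v(O, S) = 1/(2 + 1) = 1/3 = ⅓)
((F(-2)*W(-5) + v(0, -5))²)² = (((2*(-2)²)*3 + ⅓)²)² = (((2*4)*3 + ⅓)²)² = ((8*3 + ⅓)²)² = ((24 + ⅓)²)² = ((73/3)²)² = (5329/9)² = 28398241/81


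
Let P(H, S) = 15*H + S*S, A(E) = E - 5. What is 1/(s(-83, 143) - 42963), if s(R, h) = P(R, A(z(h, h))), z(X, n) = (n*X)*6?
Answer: 1/15052546513 ≈ 6.6434e-11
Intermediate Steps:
z(X, n) = 6*X*n (z(X, n) = (X*n)*6 = 6*X*n)
A(E) = -5 + E
P(H, S) = S**2 + 15*H (P(H, S) = 15*H + S**2 = S**2 + 15*H)
s(R, h) = (-5 + 6*h**2)**2 + 15*R (s(R, h) = (-5 + 6*h*h)**2 + 15*R = (-5 + 6*h**2)**2 + 15*R)
1/(s(-83, 143) - 42963) = 1/(((-5 + 6*143**2)**2 + 15*(-83)) - 42963) = 1/(((-5 + 6*20449)**2 - 1245) - 42963) = 1/(((-5 + 122694)**2 - 1245) - 42963) = 1/((122689**2 - 1245) - 42963) = 1/((15052590721 - 1245) - 42963) = 1/(15052589476 - 42963) = 1/15052546513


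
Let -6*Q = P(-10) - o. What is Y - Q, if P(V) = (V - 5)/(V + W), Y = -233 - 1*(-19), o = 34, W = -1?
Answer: -14483/66 ≈ -219.44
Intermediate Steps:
Y = -214 (Y = -233 + 19 = -214)
P(V) = (-5 + V)/(-1 + V) (P(V) = (V - 5)/(V - 1) = (-5 + V)/(-1 + V))
Q = 359/66 (Q = -((-5 - 10)/(-1 - 10) - 1*34)/6 = -(-15/(-11) - 34)/6 = -(-1/11*(-15) - 34)/6 = -(15/11 - 34)/6 = -⅙*(-359/11) = 359/66 ≈ 5.4394)
Y - Q = -214 - 1*359/66 = -214 - 359/66 = -14483/66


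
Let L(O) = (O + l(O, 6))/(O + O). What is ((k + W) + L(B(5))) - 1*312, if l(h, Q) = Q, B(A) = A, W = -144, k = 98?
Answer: -3569/10 ≈ -356.90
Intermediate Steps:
L(O) = (6 + O)/(2*O) (L(O) = (O + 6)/(O + O) = (6 + O)/((2*O)) = (6 + O)*(1/(2*O)) = (6 + O)/(2*O))
((k + W) + L(B(5))) - 1*312 = ((98 - 144) + (1/2)*(6 + 5)/5) - 1*312 = (-46 + (1/2)*(1/5)*11) - 312 = (-46 + 11/10) - 312 = -449/10 - 312 = -3569/10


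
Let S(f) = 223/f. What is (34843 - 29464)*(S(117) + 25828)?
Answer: 5418623507/39 ≈ 1.3894e+8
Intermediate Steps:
(34843 - 29464)*(S(117) + 25828) = (34843 - 29464)*(223/117 + 25828) = 5379*(223*(1/117) + 25828) = 5379*(223/117 + 25828) = 5379*(3022099/117) = 5418623507/39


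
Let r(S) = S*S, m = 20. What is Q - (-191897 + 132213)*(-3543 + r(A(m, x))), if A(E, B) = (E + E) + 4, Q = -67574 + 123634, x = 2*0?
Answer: -95856128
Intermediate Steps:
x = 0
Q = 56060
A(E, B) = 4 + 2*E (A(E, B) = 2*E + 4 = 4 + 2*E)
r(S) = S**2
Q - (-191897 + 132213)*(-3543 + r(A(m, x))) = 56060 - (-191897 + 132213)*(-3543 + (4 + 2*20)**2) = 56060 - (-59684)*(-3543 + (4 + 40)**2) = 56060 - (-59684)*(-3543 + 44**2) = 56060 - (-59684)*(-3543 + 1936) = 56060 - (-59684)*(-1607) = 56060 - 1*95912188 = 56060 - 95912188 = -95856128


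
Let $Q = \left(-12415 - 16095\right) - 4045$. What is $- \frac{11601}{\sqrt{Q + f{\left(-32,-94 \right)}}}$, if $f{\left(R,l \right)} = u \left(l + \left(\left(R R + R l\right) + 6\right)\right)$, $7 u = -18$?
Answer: $\frac{11601 i \sqrt{2092139}}{298877} \approx 56.143 i$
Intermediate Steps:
$Q = -32555$ ($Q = -28510 - 4045 = -32555$)
$u = - \frac{18}{7}$ ($u = \frac{1}{7} \left(-18\right) = - \frac{18}{7} \approx -2.5714$)
$f{\left(R,l \right)} = - \frac{108}{7} - \frac{18 l}{7} - \frac{18 R^{2}}{7} - \frac{18 R l}{7}$ ($f{\left(R,l \right)} = - \frac{18 \left(l + \left(\left(R R + R l\right) + 6\right)\right)}{7} = - \frac{18 \left(l + \left(\left(R^{2} + R l\right) + 6\right)\right)}{7} = - \frac{18 \left(l + \left(6 + R^{2} + R l\right)\right)}{7} = - \frac{18 \left(6 + l + R^{2} + R l\right)}{7} = - \frac{108}{7} - \frac{18 l}{7} - \frac{18 R^{2}}{7} - \frac{18 R l}{7}$)
$- \frac{11601}{\sqrt{Q + f{\left(-32,-94 \right)}}} = - \frac{11601}{\sqrt{-32555 - \left(- \frac{1584}{7} + \frac{18432}{7} + \frac{54144}{7}\right)}} = - \frac{11601}{\sqrt{-32555 - \frac{70992}{7}}} = - \frac{11601}{\sqrt{- \frac{298877}{7}}} = - \frac{11601}{\frac{1}{7} i \sqrt{2092139}} = - 11601 \left(- \frac{i \sqrt{2092139}}{298877}\right) = \frac{11601 i \sqrt{2092139}}{298877}$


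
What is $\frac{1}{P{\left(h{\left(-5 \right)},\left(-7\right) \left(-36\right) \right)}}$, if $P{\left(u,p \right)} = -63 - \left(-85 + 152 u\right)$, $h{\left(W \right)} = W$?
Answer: $\frac{1}{782} \approx 0.0012788$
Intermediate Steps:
$P{\left(u,p \right)} = 22 - 152 u$ ($P{\left(u,p \right)} = -63 - \left(-85 + 152 u\right) = 22 - 152 u$)
$\frac{1}{P{\left(h{\left(-5 \right)},\left(-7\right) \left(-36\right) \right)}} = \frac{1}{22 - -760} = \frac{1}{22 + 760} = \frac{1}{782}$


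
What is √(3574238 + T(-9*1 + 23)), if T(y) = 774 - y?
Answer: 3*√397222 ≈ 1890.8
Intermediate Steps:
√(3574238 + T(-9*1 + 23)) = √(3574238 + (774 - (-9*1 + 23))) = √(3574238 + (774 - (-9 + 23))) = √(3574238 + (774 - 1*14)) = √(3574238 + (774 - 14)) = √(3574238 + 760) = √3574998 = 3*√397222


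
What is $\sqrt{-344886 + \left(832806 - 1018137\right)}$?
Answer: $3 i \sqrt{58913} \approx 728.16 i$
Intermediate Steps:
$\sqrt{-344886 + \left(832806 - 1018137\right)} = \sqrt{-344886 - 185331} = \sqrt{-530217} = 3 i \sqrt{58913}$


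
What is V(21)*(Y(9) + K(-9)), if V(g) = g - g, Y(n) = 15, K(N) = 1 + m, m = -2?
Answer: 0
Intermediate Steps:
K(N) = -1 (K(N) = 1 - 2 = -1)
V(g) = 0
V(21)*(Y(9) + K(-9)) = 0*(15 - 1) = 0*14 = 0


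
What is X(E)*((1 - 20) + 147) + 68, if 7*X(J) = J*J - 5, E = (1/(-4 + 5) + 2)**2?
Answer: 10204/7 ≈ 1457.7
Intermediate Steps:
E = 9 (E = (1/1 + 2)**2 = (1 + 2)**2 = 3**2 = 9)
X(J) = -5/7 + J**2/7 (X(J) = (J*J - 5)/7 = (J**2 - 5)/7 = (-5 + J**2)/7 = -5/7 + J**2/7)
X(E)*((1 - 20) + 147) + 68 = (-5/7 + (1/7)*9**2)*((1 - 20) + 147) + 68 = (-5/7 + (1/7)*81)*(-19 + 147) + 68 = (-5/7 + 81/7)*128 + 68 = (76/7)*128 + 68 = 9728/7 + 68 = 10204/7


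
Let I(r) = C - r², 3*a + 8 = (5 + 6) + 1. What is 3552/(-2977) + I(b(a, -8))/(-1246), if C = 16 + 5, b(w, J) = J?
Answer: -4297781/3709342 ≈ -1.1586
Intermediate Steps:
a = 4/3 (a = -8/3 + ((5 + 6) + 1)/3 = -8/3 + (11 + 1)/3 = -8/3 + (⅓)*12 = -8/3 + 4 = 4/3 ≈ 1.3333)
C = 21
I(r) = 21 - r²
3552/(-2977) + I(b(a, -8))/(-1246) = 3552/(-2977) + (21 - 1*(-8)²)/(-1246) = 3552*(-1/2977) + (21 - 1*64)*(-1/1246) = -3552/2977 + (21 - 64)*(-1/1246) = -3552/2977 - 43*(-1/1246) = -3552/2977 + 43/1246 = -4297781/3709342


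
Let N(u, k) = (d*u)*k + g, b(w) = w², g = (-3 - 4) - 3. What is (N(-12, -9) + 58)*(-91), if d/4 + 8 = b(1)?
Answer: 270816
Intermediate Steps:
g = -10 (g = -7 - 3 = -10)
d = -28 (d = -32 + 4*1² = -32 + 4*1 = -32 + 4 = -28)
N(u, k) = -10 - 28*k*u (N(u, k) = (-28*u)*k - 10 = -28*k*u - 10 = -10 - 28*k*u)
(N(-12, -9) + 58)*(-91) = ((-10 - 28*(-9)*(-12)) + 58)*(-91) = ((-10 - 3024) + 58)*(-91) = (-3034 + 58)*(-91) = -2976*(-91) = 270816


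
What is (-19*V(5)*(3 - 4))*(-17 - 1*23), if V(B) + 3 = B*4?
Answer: -12920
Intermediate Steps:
V(B) = -3 + 4*B (V(B) = -3 + B*4 = -3 + 4*B)
(-19*V(5)*(3 - 4))*(-17 - 1*23) = (-19*(-3 + 4*5)*(3 - 4))*(-17 - 1*23) = (-19*(-3 + 20)*(-1))*(-17 - 23) = -323*(-1)*(-40) = -19*(-17)*(-40) = 323*(-40) = -12920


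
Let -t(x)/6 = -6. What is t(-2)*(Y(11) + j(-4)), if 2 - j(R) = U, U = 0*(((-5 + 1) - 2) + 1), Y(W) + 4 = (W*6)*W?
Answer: 26064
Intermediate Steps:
Y(W) = -4 + 6*W² (Y(W) = -4 + (W*6)*W = -4 + (6*W)*W = -4 + 6*W²)
t(x) = 36 (t(x) = -6*(-6) = 36)
U = 0 (U = 0*((-4 - 2) + 1) = 0*(-6 + 1) = 0*(-5) = 0)
j(R) = 2 (j(R) = 2 - 1*0 = 2 + 0 = 2)
t(-2)*(Y(11) + j(-4)) = 36*((-4 + 6*11²) + 2) = 36*((-4 + 6*121) + 2) = 36*((-4 + 726) + 2) = 36*(722 + 2) = 36*724 = 26064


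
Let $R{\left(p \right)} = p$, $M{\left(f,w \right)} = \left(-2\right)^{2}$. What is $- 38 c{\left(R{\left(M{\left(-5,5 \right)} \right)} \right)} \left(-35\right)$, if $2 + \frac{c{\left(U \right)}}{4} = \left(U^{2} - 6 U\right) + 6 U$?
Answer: $74480$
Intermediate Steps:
$M{\left(f,w \right)} = 4$
$c{\left(U \right)} = -8 + 4 U^{2}$ ($c{\left(U \right)} = -8 + 4 \left(\left(U^{2} - 6 U\right) + 6 U\right) = -8 + 4 U^{2}$)
$- 38 c{\left(R{\left(M{\left(-5,5 \right)} \right)} \right)} \left(-35\right) = - 38 \left(-8 + 4 \cdot 4^{2}\right) \left(-35\right) = - 38 \left(-8 + 4 \cdot 16\right) \left(-35\right) = - 38 \left(-8 + 64\right) \left(-35\right) = \left(-38\right) 56 \left(-35\right) = \left(-2128\right) \left(-35\right) = 74480$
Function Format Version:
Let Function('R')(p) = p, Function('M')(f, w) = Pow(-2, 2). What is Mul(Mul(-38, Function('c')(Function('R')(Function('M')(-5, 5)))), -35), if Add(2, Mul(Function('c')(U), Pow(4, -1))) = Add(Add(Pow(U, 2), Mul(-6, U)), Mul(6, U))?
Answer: 74480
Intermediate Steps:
Function('M')(f, w) = 4
Function('c')(U) = Add(-8, Mul(4, Pow(U, 2))) (Function('c')(U) = Add(-8, Mul(4, Add(Add(Pow(U, 2), Mul(-6, U)), Mul(6, U)))) = Add(-8, Mul(4, Pow(U, 2))))
Mul(Mul(-38, Function('c')(Function('R')(Function('M')(-5, 5)))), -35) = Mul(Mul(-38, Add(-8, Mul(4, Pow(4, 2)))), -35) = Mul(Mul(-38, Add(-8, Mul(4, 16))), -35) = Mul(Mul(-38, Add(-8, 64)), -35) = Mul(Mul(-38, 56), -35) = Mul(-2128, -35) = 74480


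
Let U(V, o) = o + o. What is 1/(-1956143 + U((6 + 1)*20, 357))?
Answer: -1/1955429 ≈ -5.1140e-7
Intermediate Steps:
U(V, o) = 2*o
1/(-1956143 + U((6 + 1)*20, 357)) = 1/(-1956143 + 2*357) = 1/(-1956143 + 714) = 1/(-1955429) = -1/1955429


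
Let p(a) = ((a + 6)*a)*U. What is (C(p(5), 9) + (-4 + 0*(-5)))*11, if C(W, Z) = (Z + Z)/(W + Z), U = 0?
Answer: -22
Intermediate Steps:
p(a) = 0 (p(a) = ((a + 6)*a)*0 = ((6 + a)*a)*0 = (a*(6 + a))*0 = 0)
C(W, Z) = 2*Z/(W + Z) (C(W, Z) = (2*Z)/(W + Z) = 2*Z/(W + Z))
(C(p(5), 9) + (-4 + 0*(-5)))*11 = (2*9/(0 + 9) + (-4 + 0*(-5)))*11 = (2*9/9 + (-4 + 0))*11 = (2*9*(⅑) - 4)*11 = (2 - 4)*11 = -2*11 = -22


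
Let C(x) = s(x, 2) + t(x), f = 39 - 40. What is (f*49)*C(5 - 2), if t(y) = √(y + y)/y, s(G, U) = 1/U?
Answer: -49/2 - 49*√6/3 ≈ -64.508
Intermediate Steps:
f = -1
t(y) = √2/√y (t(y) = √(2*y)/y = (√2*√y)/y = √2/√y)
C(x) = ½ + √2/√x (C(x) = 1/2 + √2/√x = ½ + √2/√x)
(f*49)*C(5 - 2) = (-1*49)*(½ + √2/√(5 - 2)) = -49*(½ + √2/√3) = -49*(½ + √2*(√3/3)) = -49*(½ + √6/3) = -49/2 - 49*√6/3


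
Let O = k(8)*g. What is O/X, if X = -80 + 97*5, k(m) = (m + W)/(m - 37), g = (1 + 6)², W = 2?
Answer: -98/2349 ≈ -0.041720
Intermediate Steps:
g = 49 (g = 7² = 49)
k(m) = (2 + m)/(-37 + m) (k(m) = (m + 2)/(m - 37) = (2 + m)/(-37 + m))
X = 405 (X = -80 + 485 = 405)
O = -490/29 (O = ((2 + 8)/(-37 + 8))*49 = (10/(-29))*49 = -1/29*10*49 = -10/29*49 = -490/29 ≈ -16.897)
O/X = -490/29/405 = -490/29*1/405 = -98/2349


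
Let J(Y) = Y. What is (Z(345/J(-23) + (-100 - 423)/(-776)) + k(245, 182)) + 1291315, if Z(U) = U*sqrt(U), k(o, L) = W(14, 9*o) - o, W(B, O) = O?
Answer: 1293275 - 11117*I*sqrt(2156698)/301088 ≈ 1.2933e+6 - 54.224*I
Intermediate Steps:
k(o, L) = 8*o (k(o, L) = 9*o - o = 8*o)
Z(U) = U**(3/2)
(Z(345/J(-23) + (-100 - 423)/(-776)) + k(245, 182)) + 1291315 = ((345/(-23) + (-100 - 423)/(-776))**(3/2) + 8*245) + 1291315 = ((345*(-1/23) - 523*(-1/776))**(3/2) + 1960) + 1291315 = ((-15 + 523/776)**(3/2) + 1960) + 1291315 = ((-11117/776)**(3/2) + 1960) + 1291315 = (-11117*I*sqrt(2156698)/301088 + 1960) + 1291315 = (1960 - 11117*I*sqrt(2156698)/301088) + 1291315 = 1293275 - 11117*I*sqrt(2156698)/301088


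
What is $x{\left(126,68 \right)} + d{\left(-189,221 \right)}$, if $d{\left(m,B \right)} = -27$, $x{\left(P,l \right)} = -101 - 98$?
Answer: $-226$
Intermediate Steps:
$x{\left(P,l \right)} = -199$
$x{\left(126,68 \right)} + d{\left(-189,221 \right)} = -199 - 27 = -226$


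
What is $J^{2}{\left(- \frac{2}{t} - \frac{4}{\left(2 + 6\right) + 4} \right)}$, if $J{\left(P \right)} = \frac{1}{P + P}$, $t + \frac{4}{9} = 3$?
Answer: $\frac{4761}{23716} \approx 0.20075$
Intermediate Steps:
$t = \frac{23}{9}$ ($t = - \frac{4}{9} + 3 = \frac{23}{9} \approx 2.5556$)
$J{\left(P \right)} = \frac{1}{2 P}$
$J^{2}{\left(- \frac{2}{t} - \frac{4}{\left(2 + 6\right) + 4} \right)} = \left(\frac{1}{2 \left(- \frac{2}{\frac{23}{9}} - \frac{4}{\left(2 + 6\right) + 4}\right)}\right)^{2} = \left(\frac{1}{2 \left(\left(-2\right) \frac{9}{23} - \frac{4}{8 + 4}\right)}\right)^{2} = \left(\frac{1}{2 \left(- \frac{18}{23} - \frac{4}{12}\right)}\right)^{2} = \left(\frac{1}{2 \left(- \frac{18}{23} - \frac{1}{3}\right)}\right)^{2} = \left(\frac{1}{2 \left(- \frac{77}{69}\right)}\right)^{2} = \left(\frac{1}{2} \left(- \frac{69}{77}\right)\right)^{2} = \left(- \frac{69}{154}\right)^{2} = \frac{4761}{23716}$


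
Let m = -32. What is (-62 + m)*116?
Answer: -10904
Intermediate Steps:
(-62 + m)*116 = (-62 - 32)*116 = -94*116 = -10904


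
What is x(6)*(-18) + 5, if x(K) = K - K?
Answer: 5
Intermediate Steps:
x(K) = 0
x(6)*(-18) + 5 = 0*(-18) + 5 = 0 + 5 = 5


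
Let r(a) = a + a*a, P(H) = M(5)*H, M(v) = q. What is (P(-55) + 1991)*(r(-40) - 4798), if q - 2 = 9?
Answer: -4487868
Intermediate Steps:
q = 11 (q = 2 + 9 = 11)
M(v) = 11
P(H) = 11*H
r(a) = a + a**2
(P(-55) + 1991)*(r(-40) - 4798) = (11*(-55) + 1991)*(-40*(1 - 40) - 4798) = (-605 + 1991)*(-40*(-39) - 4798) = 1386*(1560 - 4798) = 1386*(-3238) = -4487868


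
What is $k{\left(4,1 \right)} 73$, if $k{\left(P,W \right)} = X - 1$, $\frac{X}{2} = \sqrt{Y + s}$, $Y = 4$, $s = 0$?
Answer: $219$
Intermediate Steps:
$X = 4$ ($X = 2 \sqrt{4 + 0} = 2 \sqrt{4} = 2 \cdot 2 = 4$)
$k{\left(P,W \right)} = 3$ ($k{\left(P,W \right)} = 4 - 1 = 3$)
$k{\left(4,1 \right)} 73 = 3 \cdot 73 = 219$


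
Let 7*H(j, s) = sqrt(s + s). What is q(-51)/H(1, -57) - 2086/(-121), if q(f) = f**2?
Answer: 2086/121 - 6069*I*sqrt(114)/38 ≈ 17.24 - 1705.2*I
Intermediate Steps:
H(j, s) = sqrt(2)*sqrt(s)/7 (H(j, s) = sqrt(s + s)/7 = sqrt(2*s)/7 = (sqrt(2)*sqrt(s))/7 = sqrt(2)*sqrt(s)/7)
q(-51)/H(1, -57) - 2086/(-121) = (-51)**2/((sqrt(2)*sqrt(-57)/7)) - 2086/(-121) = 2601/((sqrt(2)*(I*sqrt(57))/7)) - 2086*(-1/121) = 2601/((I*sqrt(114)/7)) + 2086/121 = 2601*(-7*I*sqrt(114)/114) + 2086/121 = -6069*I*sqrt(114)/38 + 2086/121 = 2086/121 - 6069*I*sqrt(114)/38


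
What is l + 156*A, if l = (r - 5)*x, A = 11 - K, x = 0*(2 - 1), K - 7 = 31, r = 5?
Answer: -4212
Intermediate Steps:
K = 38 (K = 7 + 31 = 38)
x = 0 (x = 0*1 = 0)
A = -27 (A = 11 - 1*38 = 11 - 38 = -27)
l = 0 (l = (5 - 5)*0 = 0*0 = 0)
l + 156*A = 0 + 156*(-27) = 0 - 4212 = -4212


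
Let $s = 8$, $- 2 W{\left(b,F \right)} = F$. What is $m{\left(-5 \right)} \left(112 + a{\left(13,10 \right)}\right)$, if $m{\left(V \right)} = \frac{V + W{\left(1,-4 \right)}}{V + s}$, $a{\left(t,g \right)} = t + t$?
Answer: $-138$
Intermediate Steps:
$a{\left(t,g \right)} = 2 t$
$W{\left(b,F \right)} = - \frac{F}{2}$
$m{\left(V \right)} = \frac{2 + V}{8 + V}$ ($m{\left(V \right)} = \frac{V - -2}{V + 8} = \frac{V + 2}{8 + V} = \frac{2 + V}{8 + V}$)
$m{\left(-5 \right)} \left(112 + a{\left(13,10 \right)}\right) = \frac{2 - 5}{8 - 5} \left(112 + 2 \cdot 13\right) = \frac{1}{3} \left(-3\right) \left(112 + 26\right) = \frac{1}{3} \left(-3\right) 138 = \left(-1\right) 138 = -138$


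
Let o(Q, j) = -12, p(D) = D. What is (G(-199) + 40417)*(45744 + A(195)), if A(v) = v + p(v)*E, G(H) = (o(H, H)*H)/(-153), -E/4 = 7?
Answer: 27801935203/17 ≈ 1.6354e+9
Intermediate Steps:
E = -28 (E = -4*7 = -28)
G(H) = 4*H/51 (G(H) = -12*H/(-153) = -12*H*(-1/153) = 4*H/51)
A(v) = -27*v (A(v) = v + v*(-28) = v - 28*v = -27*v)
(G(-199) + 40417)*(45744 + A(195)) = ((4/51)*(-199) + 40417)*(45744 - 27*195) = (-796/51 + 40417)*(45744 - 5265) = (2060471/51)*40479 = 27801935203/17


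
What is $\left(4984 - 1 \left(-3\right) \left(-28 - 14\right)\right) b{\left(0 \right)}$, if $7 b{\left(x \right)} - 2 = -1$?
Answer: $694$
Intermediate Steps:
$b{\left(x \right)} = \frac{1}{7}$ ($b{\left(x \right)} = \frac{2}{7} + \frac{1}{7} \left(-1\right) = \frac{2}{7} - \frac{1}{7} = \frac{1}{7}$)
$\left(4984 - 1 \left(-3\right) \left(-28 - 14\right)\right) b{\left(0 \right)} = \left(4984 - 1 \left(-3\right) \left(-28 - 14\right)\right) \frac{1}{7} = \left(4984 - \left(-3\right) \left(-42\right)\right) \frac{1}{7} = \left(4984 - 126\right) \frac{1}{7} = 4858 \cdot \frac{1}{7} = 694$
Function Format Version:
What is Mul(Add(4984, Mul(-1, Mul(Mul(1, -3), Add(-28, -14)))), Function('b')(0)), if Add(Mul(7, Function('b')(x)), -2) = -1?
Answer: 694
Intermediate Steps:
Function('b')(x) = Rational(1, 7) (Function('b')(x) = Add(Rational(2, 7), Mul(Rational(1, 7), -1)) = Add(Rational(2, 7), Rational(-1, 7)) = Rational(1, 7))
Mul(Add(4984, Mul(-1, Mul(Mul(1, -3), Add(-28, -14)))), Function('b')(0)) = Mul(Add(4984, Mul(-1, Mul(Mul(1, -3), Add(-28, -14)))), Rational(1, 7)) = Mul(Add(4984, Mul(-1, Mul(-3, -42))), Rational(1, 7)) = Mul(Add(4984, Mul(-1, 126)), Rational(1, 7)) = Mul(Add(4984, -126), Rational(1, 7)) = Mul(4858, Rational(1, 7)) = 694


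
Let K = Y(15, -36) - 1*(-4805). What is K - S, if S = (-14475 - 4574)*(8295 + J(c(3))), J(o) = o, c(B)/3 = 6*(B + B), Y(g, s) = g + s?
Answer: 160073531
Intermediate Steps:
c(B) = 36*B (c(B) = 3*(6*(B + B)) = 3*(6*(2*B)) = 3*(12*B) = 36*B)
K = 4784 (K = (15 - 36) - 1*(-4805) = -21 + 4805 = 4784)
S = -160068747 (S = (-14475 - 4574)*(8295 + 36*3) = -19049*(8295 + 108) = -19049*8403 = -160068747)
K - S = 4784 - 1*(-160068747) = 4784 + 160068747 = 160073531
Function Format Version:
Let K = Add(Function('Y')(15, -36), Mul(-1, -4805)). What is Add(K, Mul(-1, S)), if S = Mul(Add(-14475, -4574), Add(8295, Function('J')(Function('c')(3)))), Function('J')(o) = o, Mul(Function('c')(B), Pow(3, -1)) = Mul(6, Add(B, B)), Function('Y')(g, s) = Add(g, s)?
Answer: 160073531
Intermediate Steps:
Function('c')(B) = Mul(36, B) (Function('c')(B) = Mul(3, Mul(6, Add(B, B))) = Mul(3, Mul(6, Mul(2, B))) = Mul(3, Mul(12, B)) = Mul(36, B))
K = 4784 (K = Add(Add(15, -36), Mul(-1, -4805)) = Add(-21, 4805) = 4784)
S = -160068747 (S = Mul(Add(-14475, -4574), Add(8295, Mul(36, 3))) = Mul(-19049, Add(8295, 108)) = Mul(-19049, 8403) = -160068747)
Add(K, Mul(-1, S)) = Add(4784, Mul(-1, -160068747)) = Add(4784, 160068747) = 160073531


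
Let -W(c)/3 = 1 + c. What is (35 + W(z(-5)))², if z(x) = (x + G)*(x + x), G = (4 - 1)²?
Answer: 23104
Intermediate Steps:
G = 9 (G = 3² = 9)
z(x) = 2*x*(9 + x) (z(x) = (x + 9)*(x + x) = (9 + x)*(2*x) = 2*x*(9 + x))
W(c) = -3 - 3*c (W(c) = -3*(1 + c) = -3 - 3*c)
(35 + W(z(-5)))² = (35 + (-3 - 6*(-5)*(9 - 5)))² = (35 + (-3 - 6*(-5)*4))² = (35 + (-3 - 3*(-40)))² = (35 + (-3 + 120))² = (35 + 117)² = 152² = 23104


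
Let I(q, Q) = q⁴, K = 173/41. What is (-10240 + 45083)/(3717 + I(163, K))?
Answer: 34843/705915478 ≈ 4.9359e-5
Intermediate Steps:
K = 173/41 (K = 173*(1/41) = 173/41 ≈ 4.2195)
(-10240 + 45083)/(3717 + I(163, K)) = (-10240 + 45083)/(3717 + 163⁴) = 34843/(3717 + 705911761) = 34843/705915478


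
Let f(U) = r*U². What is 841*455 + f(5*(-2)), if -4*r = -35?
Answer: 383530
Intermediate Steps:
r = 35/4 (r = -¼*(-35) = 35/4 ≈ 8.7500)
f(U) = 35*U²/4
841*455 + f(5*(-2)) = 841*455 + 35*(5*(-2))²/4 = 382655 + (35/4)*(-10)² = 382655 + (35/4)*100 = 382655 + 875 = 383530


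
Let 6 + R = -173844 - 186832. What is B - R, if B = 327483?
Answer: 688165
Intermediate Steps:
R = -360682 (R = -6 + (-173844 - 186832) = -6 - 360676 = -360682)
B - R = 327483 - 1*(-360682) = 327483 + 360682 = 688165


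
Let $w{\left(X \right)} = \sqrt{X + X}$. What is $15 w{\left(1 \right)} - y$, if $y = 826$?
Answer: $-826 + 15 \sqrt{2} \approx -804.79$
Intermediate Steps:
$w{\left(X \right)} = \sqrt{2} \sqrt{X}$ ($w{\left(X \right)} = \sqrt{2 X} = \sqrt{2} \sqrt{X}$)
$15 w{\left(1 \right)} - y = 15 \sqrt{2} \sqrt{1} - 826 = 15 \sqrt{2} \cdot 1 - 826 = 15 \sqrt{2} - 826 = -826 + 15 \sqrt{2}$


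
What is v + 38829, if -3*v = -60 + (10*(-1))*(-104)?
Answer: 115507/3 ≈ 38502.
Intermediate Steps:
v = -980/3 (v = -(-60 + (10*(-1))*(-104))/3 = -(-60 - 10*(-104))/3 = -(-60 + 1040)/3 = -⅓*980 = -980/3 ≈ -326.67)
v + 38829 = -980/3 + 38829 = 115507/3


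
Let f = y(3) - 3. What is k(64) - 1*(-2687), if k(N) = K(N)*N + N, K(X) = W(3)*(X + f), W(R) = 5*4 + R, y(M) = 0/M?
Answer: 92543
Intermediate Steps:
y(M) = 0
W(R) = 20 + R
f = -3 (f = 0 - 3 = -3)
K(X) = -69 + 23*X (K(X) = (20 + 3)*(X - 3) = 23*(-3 + X) = -69 + 23*X)
k(N) = N + N*(-69 + 23*N) (k(N) = (-69 + 23*N)*N + N = N*(-69 + 23*N) + N = N + N*(-69 + 23*N))
k(64) - 1*(-2687) = 64*(-68 + 23*64) - 1*(-2687) = 64*(-68 + 1472) + 2687 = 64*1404 + 2687 = 89856 + 2687 = 92543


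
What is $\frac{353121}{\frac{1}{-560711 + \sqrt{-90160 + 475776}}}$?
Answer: $-197998829031 + 1412484 \sqrt{24101} \approx -1.9778 \cdot 10^{11}$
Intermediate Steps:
$\frac{353121}{\frac{1}{-560711 + \sqrt{-90160 + 475776}}} = \frac{353121}{\frac{1}{-560711 + \sqrt{385616}}} = \frac{353121}{\frac{1}{-560711 + 4 \sqrt{24101}}} = 353121 \left(-560711 + 4 \sqrt{24101}\right) = -197998829031 + 1412484 \sqrt{24101}$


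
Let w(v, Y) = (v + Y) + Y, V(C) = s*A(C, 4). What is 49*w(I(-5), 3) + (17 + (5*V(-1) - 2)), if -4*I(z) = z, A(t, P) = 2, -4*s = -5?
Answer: 1531/4 ≈ 382.75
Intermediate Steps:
s = 5/4 (s = -1/4*(-5) = 5/4 ≈ 1.2500)
I(z) = -z/4
V(C) = 5/2 (V(C) = (5/4)*2 = 5/2)
w(v, Y) = v + 2*Y (w(v, Y) = (Y + v) + Y = v + 2*Y)
49*w(I(-5), 3) + (17 + (5*V(-1) - 2)) = 49*(-1/4*(-5) + 2*3) + (17 + (5*(5/2) - 2)) = 49*(5/4 + 6) + (17 + (25/2 - 2)) = 49*(29/4) + (17 + 21/2) = 1421/4 + 55/2 = 1531/4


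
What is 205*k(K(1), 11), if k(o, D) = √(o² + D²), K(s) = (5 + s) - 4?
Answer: 1025*√5 ≈ 2292.0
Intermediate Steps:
K(s) = 1 + s
k(o, D) = √(D² + o²)
205*k(K(1), 11) = 205*√(11² + (1 + 1)²) = 205*√(121 + 2²) = 205*√(121 + 4) = 205*√125 = 205*(5*√5) = 1025*√5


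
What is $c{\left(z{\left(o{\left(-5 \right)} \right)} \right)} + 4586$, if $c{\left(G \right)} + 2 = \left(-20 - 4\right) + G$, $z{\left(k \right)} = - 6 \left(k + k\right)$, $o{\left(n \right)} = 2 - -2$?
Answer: $4512$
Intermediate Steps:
$o{\left(n \right)} = 4$ ($o{\left(n \right)} = 2 + 2 = 4$)
$z{\left(k \right)} = - 12 k$ ($z{\left(k \right)} = - 6 \cdot 2 k = - 12 k$)
$c{\left(G \right)} = -26 + G$ ($c{\left(G \right)} = -2 + \left(\left(-20 - 4\right) + G\right) = -2 + \left(-24 + G\right) = -26 + G$)
$c{\left(z{\left(o{\left(-5 \right)} \right)} \right)} + 4586 = \left(-26 - 48\right) + 4586 = -74 + 4586 = 4512$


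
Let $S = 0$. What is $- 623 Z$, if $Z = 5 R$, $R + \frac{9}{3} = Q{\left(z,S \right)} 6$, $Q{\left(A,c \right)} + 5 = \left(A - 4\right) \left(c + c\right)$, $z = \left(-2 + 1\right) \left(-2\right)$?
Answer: $102795$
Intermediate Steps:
$z = 2$ ($z = \left(-1\right) \left(-2\right) = 2$)
$Q{\left(A,c \right)} = -5 + 2 c \left(-4 + A\right)$ ($Q{\left(A,c \right)} = -5 + \left(A - 4\right) \left(c + c\right) = -5 + \left(-4 + A\right) 2 c = -5 + 2 c \left(-4 + A\right)$)
$R = -33$ ($R = -3 + \left(-5 - 0 + 2 \cdot 2 \cdot 0\right) 6 = -3 + \left(-5 + 0 + 0\right) 6 = -3 - 30 = -33$)
$Z = -165$ ($Z = 5 \left(-33\right) = -165$)
$- 623 Z = \left(-623\right) \left(-165\right) = 102795$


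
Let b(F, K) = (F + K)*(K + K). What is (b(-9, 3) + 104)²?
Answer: 4624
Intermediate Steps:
b(F, K) = 2*K*(F + K) (b(F, K) = (F + K)*(2*K) = 2*K*(F + K))
(b(-9, 3) + 104)² = (2*3*(-9 + 3) + 104)² = (2*3*(-6) + 104)² = (-36 + 104)² = 68² = 4624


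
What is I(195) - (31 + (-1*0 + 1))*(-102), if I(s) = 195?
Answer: 3459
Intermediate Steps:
I(195) - (31 + (-1*0 + 1))*(-102) = 195 - (31 + (-1*0 + 1))*(-102) = 195 - (31 + (0 + 1))*(-102) = 195 - (31 + 1)*(-102) = 195 - 32*(-102) = 195 - 1*(-3264) = 195 + 3264 = 3459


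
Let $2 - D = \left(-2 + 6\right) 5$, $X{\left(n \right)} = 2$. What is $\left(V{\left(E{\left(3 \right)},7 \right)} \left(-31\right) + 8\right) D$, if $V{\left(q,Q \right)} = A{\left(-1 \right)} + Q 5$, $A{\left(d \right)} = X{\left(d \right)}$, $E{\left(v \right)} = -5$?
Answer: $20502$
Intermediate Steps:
$A{\left(d \right)} = 2$
$D = -18$ ($D = 2 - \left(-2 + 6\right) 5 = 2 - 4 \cdot 5 = 2 - 20 = -18$)
$V{\left(q,Q \right)} = 2 + 5 Q$ ($V{\left(q,Q \right)} = 2 + Q 5 = 2 + 5 Q$)
$\left(V{\left(E{\left(3 \right)},7 \right)} \left(-31\right) + 8\right) D = \left(\left(2 + 5 \cdot 7\right) \left(-31\right) + 8\right) \left(-18\right) = \left(\left(2 + 35\right) \left(-31\right) + 8\right) \left(-18\right) = \left(37 \left(-31\right) + 8\right) \left(-18\right) = \left(-1147 + 8\right) \left(-18\right) = \left(-1139\right) \left(-18\right) = 20502$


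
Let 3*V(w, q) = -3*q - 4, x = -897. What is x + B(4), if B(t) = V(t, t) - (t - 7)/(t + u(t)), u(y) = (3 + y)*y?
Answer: -86615/96 ≈ -902.24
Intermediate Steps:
u(y) = y*(3 + y)
V(w, q) = -4/3 - q (V(w, q) = (-3*q - 4)/3 = (-4 - 3*q)/3 = -4/3 - q)
B(t) = -4/3 - t - (-7 + t)/(t + t*(3 + t)) (B(t) = (-4/3 - t) - (t - 7)/(t + t*(3 + t)) = (-4/3 - t) - (-7 + t)/(t + t*(3 + t)) = -4/3 - t - (-7 + t)/(t + t*(3 + t)))
x + B(4) = -897 + (⅓)*(21 - 19*4 - 16*4² - 3*4³)/(4*(4 + 4)) = -897 + (⅓)*(¼)*(21 - 76 - 16*16 - 3*64)/8 = -897 + (⅓)*(¼)*(⅛)*(21 - 76 - 256 - 192) = -897 + (⅓)*(¼)*(⅛)*(-503) = -897 - 503/96 = -86615/96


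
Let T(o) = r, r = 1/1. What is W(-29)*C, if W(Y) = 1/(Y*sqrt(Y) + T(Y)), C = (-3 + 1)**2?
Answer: 2/12195 + 58*I*sqrt(29)/12195 ≈ 0.000164 + 0.025612*I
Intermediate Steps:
r = 1
T(o) = 1
C = 4 (C = (-2)**2 = 4)
W(Y) = 1/(1 + Y**(3/2)) (W(Y) = 1/(Y*sqrt(Y) + 1) = 1/(Y**(3/2) + 1) = 1/(1 + Y**(3/2)))
W(-29)*C = 4/(1 + (-29)**(3/2)) = 4/(1 - 29*I*sqrt(29))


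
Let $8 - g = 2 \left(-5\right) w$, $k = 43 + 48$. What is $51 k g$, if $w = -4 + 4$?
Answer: $37128$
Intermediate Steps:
$w = 0$
$k = 91$
$g = 8$ ($g = 8 - 2 \left(-5\right) 0 = 8 - \left(-10\right) 0 = 8 - 0 = 8 + 0 = 8$)
$51 k g = 51 \cdot 91 \cdot 8 = 4641 \cdot 8 = 37128$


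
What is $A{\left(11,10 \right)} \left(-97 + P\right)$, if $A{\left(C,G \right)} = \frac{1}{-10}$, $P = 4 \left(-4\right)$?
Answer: $\frac{113}{10} \approx 11.3$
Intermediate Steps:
$P = -16$
$A{\left(C,G \right)} = - \frac{1}{10}$
$A{\left(11,10 \right)} \left(-97 + P\right) = - \frac{-97 - 16}{10} = \left(- \frac{1}{10}\right) \left(-113\right) = \frac{113}{10}$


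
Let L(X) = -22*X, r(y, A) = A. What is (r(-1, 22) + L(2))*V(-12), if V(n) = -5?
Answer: 110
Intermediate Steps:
(r(-1, 22) + L(2))*V(-12) = (22 - 22*2)*(-5) = (22 - 44)*(-5) = -22*(-5) = 110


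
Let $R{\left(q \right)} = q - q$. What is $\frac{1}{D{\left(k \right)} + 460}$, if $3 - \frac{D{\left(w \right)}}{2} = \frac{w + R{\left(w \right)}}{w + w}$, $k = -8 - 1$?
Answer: $\frac{1}{465} \approx 0.0021505$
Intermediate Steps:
$R{\left(q \right)} = 0$
$k = -9$ ($k = -8 - 1 = -9$)
$D{\left(w \right)} = 5$ ($D{\left(w \right)} = 6 - 2 \frac{w + 0}{w + w} = 6 - 2 \frac{w}{2 w} = 6 - 2 w \frac{1}{2 w} = 6 - 1 = 5$)
$\frac{1}{D{\left(k \right)} + 460} = \frac{1}{5 + 460} = \frac{1}{465}$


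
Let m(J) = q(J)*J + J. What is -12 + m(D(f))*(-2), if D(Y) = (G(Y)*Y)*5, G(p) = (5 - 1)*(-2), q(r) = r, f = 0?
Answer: -12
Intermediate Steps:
G(p) = -8 (G(p) = 4*(-2) = -8)
D(Y) = -40*Y (D(Y) = -8*Y*5 = -40*Y)
m(J) = J + J**2 (m(J) = J*J + J = J**2 + J = J + J**2)
-12 + m(D(f))*(-2) = -12 + ((-40*0)*(1 - 40*0))*(-2) = -12 + (0*(1 + 0))*(-2) = -12 + (0*1)*(-2) = -12 + 0*(-2) = -12 + 0 = -12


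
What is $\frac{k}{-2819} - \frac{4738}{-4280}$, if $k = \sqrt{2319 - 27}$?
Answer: $\frac{2369}{2140} - \frac{2 \sqrt{573}}{2819} \approx 1.09$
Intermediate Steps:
$k = 2 \sqrt{573}$ ($k = \sqrt{2292} = 2 \sqrt{573} \approx 47.875$)
$\frac{k}{-2819} - \frac{4738}{-4280} = \frac{2 \sqrt{573}}{-2819} - \frac{4738}{-4280} = 2 \sqrt{573} \left(- \frac{1}{2819}\right) - - \frac{2369}{2140} = - \frac{2 \sqrt{573}}{2819} + \frac{2369}{2140} = \frac{2369}{2140} - \frac{2 \sqrt{573}}{2819}$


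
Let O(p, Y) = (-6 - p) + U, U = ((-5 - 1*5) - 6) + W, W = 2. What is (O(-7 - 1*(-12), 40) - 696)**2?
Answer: 519841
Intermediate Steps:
U = -14 (U = ((-5 - 1*5) - 6) + 2 = ((-5 - 5) - 6) + 2 = (-10 - 6) + 2 = -16 + 2 = -14)
O(p, Y) = -20 - p (O(p, Y) = (-6 - p) - 14 = -20 - p)
(O(-7 - 1*(-12), 40) - 696)**2 = ((-20 - (-7 - 1*(-12))) - 696)**2 = ((-20 - (-7 + 12)) - 696)**2 = ((-20 - 1*5) - 696)**2 = ((-20 - 5) - 696)**2 = (-25 - 696)**2 = (-721)**2 = 519841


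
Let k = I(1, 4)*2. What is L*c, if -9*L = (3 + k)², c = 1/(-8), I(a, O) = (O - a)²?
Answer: 49/8 ≈ 6.1250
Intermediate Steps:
k = 18 (k = (4 - 1*1)²*2 = (4 - 1)²*2 = 3²*2 = 9*2 = 18)
c = -⅛ (c = 1*(-⅛) = -⅛ ≈ -0.12500)
L = -49 (L = -(3 + 18)²/9 = -⅑*21² = -⅑*441 = -49)
L*c = -49*(-⅛) = 49/8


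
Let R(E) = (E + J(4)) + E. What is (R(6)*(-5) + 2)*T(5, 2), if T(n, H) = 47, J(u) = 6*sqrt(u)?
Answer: -5546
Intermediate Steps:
R(E) = 12 + 2*E (R(E) = (E + 6*sqrt(4)) + E = (E + 6*2) + E = (E + 12) + E = (12 + E) + E = 12 + 2*E)
(R(6)*(-5) + 2)*T(5, 2) = ((12 + 2*6)*(-5) + 2)*47 = ((12 + 12)*(-5) + 2)*47 = (24*(-5) + 2)*47 = (-120 + 2)*47 = -118*47 = -5546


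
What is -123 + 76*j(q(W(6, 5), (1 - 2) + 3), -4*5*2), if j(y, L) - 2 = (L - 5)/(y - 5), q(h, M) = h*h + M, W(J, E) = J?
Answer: -821/11 ≈ -74.636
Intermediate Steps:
q(h, M) = M + h² (q(h, M) = h² + M = M + h²)
j(y, L) = 2 + (-5 + L)/(-5 + y) (j(y, L) = 2 + (L - 5)/(y - 5) = 2 + (-5 + L)/(-5 + y))
-123 + 76*j(q(W(6, 5), (1 - 2) + 3), -4*5*2) = -123 + 76*((-15 - 4*5*2 + 2*(((1 - 2) + 3) + 6²))/(-5 + (((1 - 2) + 3) + 6²))) = -123 + 76*((-15 - 20*2 + 2*((-1 + 3) + 36))/(-5 + ((-1 + 3) + 36))) = -123 + 76*((-15 - 40 + 2*(2 + 36))/(-5 + (2 + 36))) = -123 + 76*((-15 - 40 + 2*38)/(-5 + 38)) = -123 + 76*((-15 - 40 + 76)/33) = -123 + 76*((1/33)*21) = -123 + 76*(7/11) = -123 + 532/11 = -821/11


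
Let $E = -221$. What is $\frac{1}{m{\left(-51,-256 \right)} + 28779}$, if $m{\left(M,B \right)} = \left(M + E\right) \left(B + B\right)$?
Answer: $\frac{1}{168043} \approx 5.9509 \cdot 10^{-6}$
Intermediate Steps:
$m{\left(M,B \right)} = 2 B \left(-221 + M\right)$ ($m{\left(M,B \right)} = \left(M - 221\right) \left(B + B\right) = \left(-221 + M\right) 2 B = 2 B \left(-221 + M\right)$)
$\frac{1}{m{\left(-51,-256 \right)} + 28779} = \frac{1}{2 \left(-256\right) \left(-221 - 51\right) + 28779} = \frac{1}{2 \left(-256\right) \left(-272\right) + 28779} = \frac{1}{139264 + 28779} = \frac{1}{168043}$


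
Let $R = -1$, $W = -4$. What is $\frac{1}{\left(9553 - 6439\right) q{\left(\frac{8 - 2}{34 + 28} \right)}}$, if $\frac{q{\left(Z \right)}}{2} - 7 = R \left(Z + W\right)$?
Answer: $\frac{31}{2105064} \approx 1.4726 \cdot 10^{-5}$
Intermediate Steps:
$q{\left(Z \right)} = 22 - 2 Z$ ($q{\left(Z \right)} = 14 + 2 \left(- (Z - 4)\right) = 14 + 2 \left(- (-4 + Z)\right) = 14 + 2 \left(4 - Z\right) = 14 - \left(-8 + 2 Z\right) = 22 - 2 Z$)
$\frac{1}{\left(9553 - 6439\right) q{\left(\frac{8 - 2}{34 + 28} \right)}} = \frac{1}{\left(9553 - 6439\right) \left(22 - 2 \frac{8 - 2}{34 + 28}\right)} = \frac{1}{3114 \left(22 - 2 \cdot \frac{6}{62}\right)} = \frac{1}{3114 \left(22 - 2 \cdot 6 \cdot \frac{1}{62}\right)} = \frac{1}{3114 \left(22 - \frac{6}{31}\right)} = \frac{1}{3114 \cdot \frac{676}{31}} = \frac{1}{3114} \cdot \frac{31}{676} = \frac{31}{2105064}$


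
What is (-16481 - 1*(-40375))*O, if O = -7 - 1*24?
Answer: -740714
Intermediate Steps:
O = -31 (O = -7 - 24 = -31)
(-16481 - 1*(-40375))*O = (-16481 - 1*(-40375))*(-31) = (-16481 + 40375)*(-31) = 23894*(-31) = -740714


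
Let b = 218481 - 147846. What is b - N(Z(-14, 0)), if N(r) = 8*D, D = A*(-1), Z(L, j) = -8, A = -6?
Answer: 70587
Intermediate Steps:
b = 70635
D = 6 (D = -6*(-1) = 6)
N(r) = 48 (N(r) = 8*6 = 48)
b - N(Z(-14, 0)) = 70635 - 1*48 = 70635 - 48 = 70587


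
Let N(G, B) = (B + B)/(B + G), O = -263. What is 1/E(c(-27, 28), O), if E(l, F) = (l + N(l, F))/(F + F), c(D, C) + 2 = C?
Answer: -62331/3344 ≈ -18.640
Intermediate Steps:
N(G, B) = 2*B/(B + G) (N(G, B) = (2*B)/(B + G) = 2*B/(B + G))
c(D, C) = -2 + C
E(l, F) = (l + 2*F/(F + l))/(2*F) (E(l, F) = (l + 2*F/(F + l))/(F + F) = (l + 2*F/(F + l))/((2*F)) = (l + 2*F/(F + l))*(1/(2*F)) = (l + 2*F/(F + l))/(2*F))
1/E(c(-27, 28), O) = 1/((-263 + (-2 + 28)*(-263 + (-2 + 28))/2)/((-263)*(-263 + (-2 + 28)))) = 1/(-(-263 + (½)*26*(-263 + 26))/(263*(-263 + 26))) = 1/(-1/263*(-263 + (½)*26*(-237))/(-237)) = 1/(-1/263*(-1/237)*(-263 - 3081)) = 1/(-1/263*(-1/237)*(-3344)) = 1/(-3344/62331) = -62331/3344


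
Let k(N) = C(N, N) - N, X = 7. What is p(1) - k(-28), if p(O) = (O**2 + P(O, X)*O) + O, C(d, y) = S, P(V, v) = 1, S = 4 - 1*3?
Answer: -26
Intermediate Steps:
S = 1 (S = 4 - 3 = 1)
C(d, y) = 1
p(O) = O**2 + 2*O (p(O) = (O**2 + 1*O) + O = (O**2 + O) + O = (O + O**2) + O = O**2 + 2*O)
k(N) = 1 - N
p(1) - k(-28) = 1*(2 + 1) - (1 - 1*(-28)) = 1*3 - (1 + 28) = 3 - 1*29 = 3 - 29 = -26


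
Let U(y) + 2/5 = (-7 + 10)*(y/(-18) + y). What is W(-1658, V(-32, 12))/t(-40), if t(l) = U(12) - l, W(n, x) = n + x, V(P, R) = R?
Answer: -4115/184 ≈ -22.364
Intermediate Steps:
U(y) = -⅖ + 17*y/6 (U(y) = -⅖ + (-7 + 10)*(y/(-18) + y) = -⅖ + 3*(y*(-1/18) + y) = -⅖ + 3*(-y/18 + y) = -⅖ + 3*(17*y/18) = -⅖ + 17*y/6)
t(l) = 168/5 - l (t(l) = (-⅖ + (17/6)*12) - l = (-⅖ + 34) - l = 168/5 - l)
W(-1658, V(-32, 12))/t(-40) = (-1658 + 12)/(168/5 - 1*(-40)) = -1646/(168/5 + 40) = -1646/368/5 = -1646*5/368 = -4115/184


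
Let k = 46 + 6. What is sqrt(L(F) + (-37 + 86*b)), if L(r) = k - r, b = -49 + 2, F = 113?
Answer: 6*I*sqrt(115) ≈ 64.343*I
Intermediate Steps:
k = 52
b = -47
L(r) = 52 - r
sqrt(L(F) + (-37 + 86*b)) = sqrt((52 - 1*113) + (-37 + 86*(-47))) = sqrt((52 - 113) + (-37 - 4042)) = sqrt(-61 - 4079) = sqrt(-4140) = 6*I*sqrt(115)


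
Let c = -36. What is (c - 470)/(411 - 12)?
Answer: -506/399 ≈ -1.2682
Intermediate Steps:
(c - 470)/(411 - 12) = (-36 - 470)/(411 - 12) = -506/399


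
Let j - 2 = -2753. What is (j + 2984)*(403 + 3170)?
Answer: 832509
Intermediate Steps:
j = -2751 (j = 2 - 2753 = -2751)
(j + 2984)*(403 + 3170) = (-2751 + 2984)*(403 + 3170) = 233*3573 = 832509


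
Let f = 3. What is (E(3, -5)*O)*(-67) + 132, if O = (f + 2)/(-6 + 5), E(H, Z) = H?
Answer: 1137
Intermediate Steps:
O = -5 (O = (3 + 2)/(-6 + 5) = 5/(-1) = 5*(-1) = -5)
(E(3, -5)*O)*(-67) + 132 = (3*(-5))*(-67) + 132 = -15*(-67) + 132 = 1005 + 132 = 1137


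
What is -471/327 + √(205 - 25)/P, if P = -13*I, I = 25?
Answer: -157/109 - 6*√5/325 ≈ -1.4816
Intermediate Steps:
P = -325 (P = -13*25 = -325)
-471/327 + √(205 - 25)/P = -471/327 + √(205 - 25)/(-325) = -471*1/327 + √180*(-1/325) = -157/109 + (6*√5)*(-1/325) = -157/109 - 6*√5/325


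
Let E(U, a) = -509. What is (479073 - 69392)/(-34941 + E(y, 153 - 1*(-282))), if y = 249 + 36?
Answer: -409681/35450 ≈ -11.557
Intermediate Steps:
y = 285
(479073 - 69392)/(-34941 + E(y, 153 - 1*(-282))) = (479073 - 69392)/(-34941 - 509) = 409681/(-35450) = 409681*(-1/35450) = -409681/35450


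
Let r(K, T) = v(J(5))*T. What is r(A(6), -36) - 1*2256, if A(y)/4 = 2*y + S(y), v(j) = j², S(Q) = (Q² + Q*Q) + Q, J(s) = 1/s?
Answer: -56436/25 ≈ -2257.4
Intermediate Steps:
J(s) = 1/s
S(Q) = Q + 2*Q² (S(Q) = (Q² + Q²) + Q = 2*Q² + Q = Q + 2*Q²)
A(y) = 8*y + 4*y*(1 + 2*y) (A(y) = 4*(2*y + y*(1 + 2*y)) = 8*y + 4*y*(1 + 2*y))
r(K, T) = T/25 (r(K, T) = (1/5)²*T = (⅕)²*T = T/25)
r(A(6), -36) - 1*2256 = (1/25)*(-36) - 1*2256 = -36/25 - 2256 = -56436/25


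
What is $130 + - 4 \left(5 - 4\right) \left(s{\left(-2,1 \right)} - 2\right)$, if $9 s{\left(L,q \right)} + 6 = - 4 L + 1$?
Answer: $\frac{410}{3} \approx 136.67$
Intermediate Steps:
$s{\left(L,q \right)} = - \frac{5}{9} - \frac{4 L}{9}$ ($s{\left(L,q \right)} = - \frac{2}{3} + \frac{- 4 L + 1}{9} = - \frac{2}{3} + \frac{1 - 4 L}{9} = - \frac{2}{3} - \left(- \frac{1}{9} + \frac{4 L}{9}\right) = - \frac{5}{9} - \frac{4 L}{9}$)
$130 + - 4 \left(5 - 4\right) \left(s{\left(-2,1 \right)} - 2\right) = 130 + - 4 \left(5 - 4\right) \left(\left(- \frac{5}{9} - - \frac{8}{9}\right) - 2\right) = 130 + \left(-4\right) 1 \left(\left(- \frac{5}{9} + \frac{8}{9}\right) - 2\right) = 130 - 4 \left(\frac{1}{3} - 2\right) = 130 - - \frac{20}{3} = 130 + \frac{20}{3} = \frac{410}{3}$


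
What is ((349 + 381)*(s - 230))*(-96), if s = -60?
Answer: 20323200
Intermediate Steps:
((349 + 381)*(s - 230))*(-96) = ((349 + 381)*(-60 - 230))*(-96) = (730*(-290))*(-96) = -211700*(-96) = 20323200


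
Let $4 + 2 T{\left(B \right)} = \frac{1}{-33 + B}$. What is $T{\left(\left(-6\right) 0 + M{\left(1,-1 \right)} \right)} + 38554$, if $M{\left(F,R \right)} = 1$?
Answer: $\frac{2467327}{64} \approx 38552.0$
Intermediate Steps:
$T{\left(B \right)} = -2 + \frac{1}{2 \left(-33 + B\right)}$
$T{\left(\left(-6\right) 0 + M{\left(1,-1 \right)} \right)} + 38554 = \frac{133 - 4 \left(\left(-6\right) 0 + 1\right)}{2 \left(-33 + \left(\left(-6\right) 0 + 1\right)\right)} + 38554 = \frac{133 - 4 \left(0 + 1\right)}{2 \left(-33 + \left(0 + 1\right)\right)} + 38554 = \frac{133 - 4}{2 \left(-33 + 1\right)} + 38554 = \frac{133 - 4}{2 \left(-32\right)} + 38554 = \frac{1}{2} \left(- \frac{1}{32}\right) 129 + 38554 = - \frac{129}{64} + 38554 = \frac{2467327}{64}$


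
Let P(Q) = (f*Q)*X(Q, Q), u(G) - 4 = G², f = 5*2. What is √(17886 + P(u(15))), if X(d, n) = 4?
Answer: √27046 ≈ 164.46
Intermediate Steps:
f = 10
u(G) = 4 + G²
P(Q) = 40*Q (P(Q) = (10*Q)*4 = 40*Q)
√(17886 + P(u(15))) = √(17886 + 40*(4 + 15²)) = √(17886 + 40*(4 + 225)) = √(17886 + 40*229) = √(17886 + 9160) = √27046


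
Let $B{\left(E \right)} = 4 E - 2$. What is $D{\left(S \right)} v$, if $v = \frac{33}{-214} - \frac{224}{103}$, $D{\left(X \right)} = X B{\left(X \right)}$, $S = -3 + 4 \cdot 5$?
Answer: $- \frac{28798935}{11021} \approx -2613.1$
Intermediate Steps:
$B{\left(E \right)} = -2 + 4 E$
$S = 17$ ($S = -3 + 20 = 17$)
$D{\left(X \right)} = X \left(-2 + 4 X\right)$
$v = - \frac{51335}{22042}$ ($v = 33 \left(- \frac{1}{214}\right) - \frac{224}{103} = - \frac{33}{214} - \frac{224}{103} = - \frac{51335}{22042} \approx -2.329$)
$D{\left(S \right)} v = 2 \cdot 17 \left(-1 + 2 \cdot 17\right) \left(- \frac{51335}{22042}\right) = 2 \cdot 17 \left(-1 + 34\right) \left(- \frac{51335}{22042}\right) = 2 \cdot 17 \cdot 33 \left(- \frac{51335}{22042}\right) = 1122 \left(- \frac{51335}{22042}\right) = - \frac{28798935}{11021}$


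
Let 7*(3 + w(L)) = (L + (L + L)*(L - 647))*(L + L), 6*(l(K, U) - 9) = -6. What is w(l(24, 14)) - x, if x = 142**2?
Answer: -304625/7 ≈ -43518.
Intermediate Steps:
l(K, U) = 8 (l(K, U) = 9 + (1/6)*(-6) = 9 - 1 = 8)
w(L) = -3 + 2*L*(L + 2*L*(-647 + L))/7 (w(L) = -3 + ((L + (L + L)*(L - 647))*(L + L))/7 = -3 + ((L + (2*L)*(-647 + L))*(2*L))/7 = -3 + ((L + 2*L*(-647 + L))*(2*L))/7 = -3 + (2*L*(L + 2*L*(-647 + L)))/7 = -3 + 2*L*(L + 2*L*(-647 + L))/7)
x = 20164
w(l(24, 14)) - x = (-3 - 2586/7*8**2 + (4/7)*8**3) - 1*20164 = (-3 - 2586/7*64 + (4/7)*512) - 20164 = (-3 - 165504/7 + 2048/7) - 20164 = -163477/7 - 20164 = -304625/7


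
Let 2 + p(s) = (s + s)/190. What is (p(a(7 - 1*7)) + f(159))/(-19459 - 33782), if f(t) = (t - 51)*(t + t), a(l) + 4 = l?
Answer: -3262486/5057895 ≈ -0.64503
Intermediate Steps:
a(l) = -4 + l
p(s) = -2 + s/95 (p(s) = -2 + (s + s)/190 = -2 + (2*s)*(1/190) = -2 + s/95)
f(t) = 2*t*(-51 + t) (f(t) = (-51 + t)*(2*t) = 2*t*(-51 + t))
(p(a(7 - 1*7)) + f(159))/(-19459 - 33782) = ((-2 + (-4 + (7 - 1*7))/95) + 2*159*(-51 + 159))/(-19459 - 33782) = ((-2 + (-4 + (7 - 7))/95) + 2*159*108)/(-53241) = ((-2 + (-4 + 0)/95) + 34344)*(-1/53241) = ((-2 + (1/95)*(-4)) + 34344)*(-1/53241) = ((-2 - 4/95) + 34344)*(-1/53241) = (-194/95 + 34344)*(-1/53241) = (3262486/95)*(-1/53241) = -3262486/5057895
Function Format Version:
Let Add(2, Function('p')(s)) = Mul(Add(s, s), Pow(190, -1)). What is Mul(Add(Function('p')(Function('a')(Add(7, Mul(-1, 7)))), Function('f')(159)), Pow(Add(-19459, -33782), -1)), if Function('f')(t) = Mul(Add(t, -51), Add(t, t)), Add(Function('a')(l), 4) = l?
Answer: Rational(-3262486, 5057895) ≈ -0.64503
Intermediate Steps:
Function('a')(l) = Add(-4, l)
Function('p')(s) = Add(-2, Mul(Rational(1, 95), s)) (Function('p')(s) = Add(-2, Mul(Add(s, s), Pow(190, -1))) = Add(-2, Mul(Mul(2, s), Rational(1, 190))) = Add(-2, Mul(Rational(1, 95), s)))
Function('f')(t) = Mul(2, t, Add(-51, t)) (Function('f')(t) = Mul(Add(-51, t), Mul(2, t)) = Mul(2, t, Add(-51, t)))
Mul(Add(Function('p')(Function('a')(Add(7, Mul(-1, 7)))), Function('f')(159)), Pow(Add(-19459, -33782), -1)) = Mul(Add(Add(-2, Mul(Rational(1, 95), Add(-4, Add(7, Mul(-1, 7))))), Mul(2, 159, Add(-51, 159))), Pow(Add(-19459, -33782), -1)) = Mul(Add(Add(-2, Mul(Rational(1, 95), Add(-4, Add(7, -7)))), Mul(2, 159, 108)), Pow(-53241, -1)) = Mul(Add(Add(-2, Mul(Rational(1, 95), Add(-4, 0))), 34344), Rational(-1, 53241)) = Mul(Add(Add(-2, Mul(Rational(1, 95), -4)), 34344), Rational(-1, 53241)) = Mul(Add(Add(-2, Rational(-4, 95)), 34344), Rational(-1, 53241)) = Mul(Add(Rational(-194, 95), 34344), Rational(-1, 53241)) = Mul(Rational(3262486, 95), Rational(-1, 53241)) = Rational(-3262486, 5057895)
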